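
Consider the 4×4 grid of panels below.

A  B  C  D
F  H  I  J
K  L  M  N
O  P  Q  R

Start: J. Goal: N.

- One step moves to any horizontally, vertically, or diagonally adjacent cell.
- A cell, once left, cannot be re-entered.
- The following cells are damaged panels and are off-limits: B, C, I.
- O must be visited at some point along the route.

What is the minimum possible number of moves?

6

Any route passes through O somewhere between J and N. Summing Chebyshev distances along the two legs (J → O → N) gives a lower bound of 3 + 3 = 6 moves.
A route of 6 moves achieves this: J → M → L → O → P → Q → N.
Since 6 matches the lower bound, it is optimal.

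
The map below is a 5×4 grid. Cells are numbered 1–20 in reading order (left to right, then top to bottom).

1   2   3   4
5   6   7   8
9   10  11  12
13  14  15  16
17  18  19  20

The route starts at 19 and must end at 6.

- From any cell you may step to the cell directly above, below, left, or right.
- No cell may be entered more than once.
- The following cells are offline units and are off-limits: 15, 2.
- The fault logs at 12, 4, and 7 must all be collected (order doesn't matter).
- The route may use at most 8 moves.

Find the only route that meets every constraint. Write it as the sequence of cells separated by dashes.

Any route must reach 12, 4, and 7 and still end at 6 within 8 moves, so the order of the required stops is forced.
Route from 19: right 1 to 20, up 4 to 4, left 1 to 3, down 1 to 7, left 1 to 6 — 8 moves in all.
Check: all required cells visited; 8 ≤ 8 moves.

19 - 20 - 16 - 12 - 8 - 4 - 3 - 7 - 6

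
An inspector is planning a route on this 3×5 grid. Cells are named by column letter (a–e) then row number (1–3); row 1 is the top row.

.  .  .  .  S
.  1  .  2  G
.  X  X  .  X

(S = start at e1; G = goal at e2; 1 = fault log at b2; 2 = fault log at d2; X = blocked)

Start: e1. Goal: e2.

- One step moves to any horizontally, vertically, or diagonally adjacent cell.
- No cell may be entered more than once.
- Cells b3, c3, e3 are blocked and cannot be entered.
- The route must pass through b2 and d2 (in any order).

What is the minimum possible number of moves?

Any route passes through b2 and d2 in some order between e1 and e2. Summing Chebyshev distances along each leg and taking the cheapest ordering (e1 → b2 → d2 → e2) gives a lower bound of 3 + 2 + 1 = 6 moves.
A route of 6 moves achieves this: e1 → d1 → c1 → b2 → c2 → d2 → e2.
Since 6 matches the lower bound, it is optimal.

6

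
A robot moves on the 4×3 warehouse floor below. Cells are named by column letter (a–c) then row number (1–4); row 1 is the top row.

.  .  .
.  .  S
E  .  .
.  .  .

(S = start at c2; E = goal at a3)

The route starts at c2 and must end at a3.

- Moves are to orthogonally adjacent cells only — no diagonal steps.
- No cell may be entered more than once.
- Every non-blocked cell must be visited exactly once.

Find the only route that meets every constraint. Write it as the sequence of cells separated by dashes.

Need to visit all 12 open cells exactly once, starting at c2 and ending at a3.
Cell c4 has only two open neighbours (c3 and b4), so the path must pass straight through it: one of those is the cell it's entered from and the other is where it exits.
Route from c2: up 1 to c1, left 2 to a1, down 1 to a2, right 1 to b2, down 1 to b3, right 1 to c3, down 1 to c4, left 2 to a4, up 1 to a3 — 11 moves in all.
Check: all 12 open cells covered.

c2 - c1 - b1 - a1 - a2 - b2 - b3 - c3 - c4 - b4 - a4 - a3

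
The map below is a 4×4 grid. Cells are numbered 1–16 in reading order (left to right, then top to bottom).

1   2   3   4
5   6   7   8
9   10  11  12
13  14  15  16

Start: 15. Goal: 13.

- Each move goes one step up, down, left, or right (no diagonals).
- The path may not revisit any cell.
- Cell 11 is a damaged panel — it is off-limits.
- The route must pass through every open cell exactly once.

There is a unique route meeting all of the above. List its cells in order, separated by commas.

15, 16, 12, 8, 4, 3, 7, 6, 2, 1, 5, 9, 10, 14, 13

Need to visit all 15 open cells exactly once, starting at 15 and ending at 13.
Route from 15: right 1 to 16, up 3 to 4, left 1 to 3, down 1 to 7, left 1 to 6, up 1 to 2, left 1 to 1, down 2 to 9, right 1 to 10, down 1 to 14, left 1 to 13 — 14 moves in all.
Check: all 15 open cells covered.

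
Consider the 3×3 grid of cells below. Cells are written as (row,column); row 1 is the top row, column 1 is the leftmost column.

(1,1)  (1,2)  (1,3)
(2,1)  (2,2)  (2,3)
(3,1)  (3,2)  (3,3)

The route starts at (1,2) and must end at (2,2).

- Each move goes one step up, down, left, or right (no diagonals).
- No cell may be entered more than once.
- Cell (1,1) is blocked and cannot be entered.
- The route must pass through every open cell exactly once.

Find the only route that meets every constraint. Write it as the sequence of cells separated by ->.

Need to visit all 8 open cells exactly once, starting at (1,2) and ending at (2,2).
Route from (1,2): right to (1,3), 2× down (reaching (3,3)), 2× left (reaching (3,1)), up to (2,1), right to (2,2) — 7 moves in all.
Check: all 8 open cells covered.

(1,2) -> (1,3) -> (2,3) -> (3,3) -> (3,2) -> (3,1) -> (2,1) -> (2,2)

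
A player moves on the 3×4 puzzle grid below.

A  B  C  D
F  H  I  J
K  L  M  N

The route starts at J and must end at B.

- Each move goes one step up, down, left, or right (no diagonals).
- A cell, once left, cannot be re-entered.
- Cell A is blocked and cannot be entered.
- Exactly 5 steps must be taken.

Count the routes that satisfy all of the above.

5

Need simple routes of exactly 5 moves from J to B (Manhattan distance 3, so 1 moves are spent on a detour and 1 undoing it).
Enumerating: J D C I H B | J N M I C B | J N M I H B | J N M L H B | J I M L H B.
That gives 5 routes.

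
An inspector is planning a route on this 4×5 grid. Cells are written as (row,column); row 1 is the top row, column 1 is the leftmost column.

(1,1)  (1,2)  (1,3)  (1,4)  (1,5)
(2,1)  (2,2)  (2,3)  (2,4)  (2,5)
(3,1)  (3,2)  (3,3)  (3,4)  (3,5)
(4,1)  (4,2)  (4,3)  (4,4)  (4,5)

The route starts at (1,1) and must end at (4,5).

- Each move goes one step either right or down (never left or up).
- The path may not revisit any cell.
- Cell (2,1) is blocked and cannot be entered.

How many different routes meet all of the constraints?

20

A right/down-only route from (1,1) to (4,5) makes exactly 3 down-moves and 4 right-moves in some order.
With no other constraints that would be C(7,3) = 35 routes.
Subtract routes through each blocked cell (inclusion–exclusion for overlaps): − through (2,1): 15 → 20.
That gives 20 routes.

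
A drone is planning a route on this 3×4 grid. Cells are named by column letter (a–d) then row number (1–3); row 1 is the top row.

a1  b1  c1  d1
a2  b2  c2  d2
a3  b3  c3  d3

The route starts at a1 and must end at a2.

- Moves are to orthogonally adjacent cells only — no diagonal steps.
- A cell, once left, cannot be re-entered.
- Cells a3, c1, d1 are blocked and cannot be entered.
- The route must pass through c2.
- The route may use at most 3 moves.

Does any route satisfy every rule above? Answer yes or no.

Even ignoring the no-revisit rule, getting from a1 to a2 via c2 needs at least 3 + 2 = 5 moves (Manhattan distance per leg), which exceeds the 3-move limit.

no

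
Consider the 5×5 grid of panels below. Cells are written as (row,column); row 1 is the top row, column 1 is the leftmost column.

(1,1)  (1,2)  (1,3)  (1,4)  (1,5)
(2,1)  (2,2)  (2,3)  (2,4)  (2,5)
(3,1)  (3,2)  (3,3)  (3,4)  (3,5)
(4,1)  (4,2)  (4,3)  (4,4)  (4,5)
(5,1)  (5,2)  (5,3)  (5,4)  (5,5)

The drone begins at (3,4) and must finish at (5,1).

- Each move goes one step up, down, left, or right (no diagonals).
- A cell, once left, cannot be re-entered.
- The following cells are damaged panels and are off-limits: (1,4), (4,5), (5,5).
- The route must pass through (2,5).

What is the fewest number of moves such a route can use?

9

Any route passes through (2,5) somewhere between (3,4) and (5,1). Summing Manhattan distances along the two legs ((3,4) → (2,5) → (5,1)) gives a lower bound of 2 + 7 = 9 moves.
A route of 9 moves achieves this: (3,4) → (3,5) → (2,5) → (2,4) → (2,3) → (3,3) → (4,3) → (5,3) → (5,2) → (5,1).
Since 9 matches the lower bound, it is optimal.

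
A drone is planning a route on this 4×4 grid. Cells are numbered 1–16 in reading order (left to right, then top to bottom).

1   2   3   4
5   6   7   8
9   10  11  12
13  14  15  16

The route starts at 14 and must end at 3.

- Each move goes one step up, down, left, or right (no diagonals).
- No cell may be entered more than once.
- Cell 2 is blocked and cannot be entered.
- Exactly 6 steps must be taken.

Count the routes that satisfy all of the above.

Need simple routes of exactly 6 moves from 14 to 3 (Manhattan distance 4, so 1 moves are spent on a detour and 1 undoing it).
Branch systematically from the start, pruning whenever the remaining move budget drops below the Manhattan distance to 3 or differs from it in parity. Grouping the completions by first move — via 10: 5; via 13: 3; via 15: 7 — and summing: 5 + 3 + 7 = 15.
That gives 15 routes.

15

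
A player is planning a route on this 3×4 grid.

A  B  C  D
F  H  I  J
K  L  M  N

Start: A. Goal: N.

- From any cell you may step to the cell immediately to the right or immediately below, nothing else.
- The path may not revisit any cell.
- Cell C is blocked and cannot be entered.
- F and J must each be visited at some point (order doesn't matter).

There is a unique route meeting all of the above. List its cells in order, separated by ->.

A -> F -> H -> I -> J -> N

Moves only go right or down, so the column and row indices never decrease.
Route from A: down to F, 3× right (reaching J), down to N — 5 moves in all.
Check: all required cells visited.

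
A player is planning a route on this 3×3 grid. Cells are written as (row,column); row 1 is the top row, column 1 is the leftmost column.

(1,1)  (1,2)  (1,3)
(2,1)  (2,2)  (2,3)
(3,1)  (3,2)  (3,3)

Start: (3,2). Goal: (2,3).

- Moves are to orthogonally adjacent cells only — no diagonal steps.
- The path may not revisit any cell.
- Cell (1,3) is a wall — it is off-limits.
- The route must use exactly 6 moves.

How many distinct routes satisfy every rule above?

Need simple routes of exactly 6 moves from (3,2) to (2,3) (Manhattan distance 2, so 2 moves are spent on a detour and 2 undoing it).
Enumerating: (3,2) (3,1) (2,1) (1,1) (1,2) (2,2) (2,3).
That gives 1 route.

1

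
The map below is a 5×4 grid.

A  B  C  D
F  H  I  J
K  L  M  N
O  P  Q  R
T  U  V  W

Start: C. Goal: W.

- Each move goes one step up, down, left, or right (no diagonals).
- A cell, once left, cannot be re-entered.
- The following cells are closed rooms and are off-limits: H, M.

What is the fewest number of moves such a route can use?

5

The Manhattan distance from C to W is |1−5| + |3−4| = 5, so at least 5 moves are needed.
A route of 5 moves achieves this: C → I → J → N → R → W.
Since 5 matches the lower bound, it is optimal.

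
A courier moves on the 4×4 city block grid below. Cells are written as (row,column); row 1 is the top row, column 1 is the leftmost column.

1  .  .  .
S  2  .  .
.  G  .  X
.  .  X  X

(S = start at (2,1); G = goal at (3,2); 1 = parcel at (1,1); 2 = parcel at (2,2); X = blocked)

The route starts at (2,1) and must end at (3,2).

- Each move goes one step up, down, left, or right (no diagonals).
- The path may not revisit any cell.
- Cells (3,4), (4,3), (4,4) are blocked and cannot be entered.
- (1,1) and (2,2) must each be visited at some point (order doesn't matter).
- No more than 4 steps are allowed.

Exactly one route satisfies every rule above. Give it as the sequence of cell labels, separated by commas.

The budget equals the shortest possible length, so every move has to be on a shortest route through the required cells.
Route from (2,1): up 1 to (1,1), right 1 to (1,2), down 2 to (3,2) — 4 moves in all.
Check: all required cells visited; 4 ≤ 4 moves.

(2,1), (1,1), (1,2), (2,2), (3,2)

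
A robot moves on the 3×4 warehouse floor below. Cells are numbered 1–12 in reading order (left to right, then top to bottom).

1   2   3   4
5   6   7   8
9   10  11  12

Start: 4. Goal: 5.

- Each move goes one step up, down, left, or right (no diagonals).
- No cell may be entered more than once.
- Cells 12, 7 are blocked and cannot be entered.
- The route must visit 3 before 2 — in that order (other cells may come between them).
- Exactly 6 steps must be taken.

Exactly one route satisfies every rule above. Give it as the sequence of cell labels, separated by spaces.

4 3 2 6 10 9 5

The waypoints must appear in the order 3, 2, with no cell reused.
Route from 4: 2× left (reaching 2), 2× down (reaching 10), left to 9, up to 5 — 6 moves in all.
Check: order respected (3 at step 1, 2 at step 2); 6 moves as required.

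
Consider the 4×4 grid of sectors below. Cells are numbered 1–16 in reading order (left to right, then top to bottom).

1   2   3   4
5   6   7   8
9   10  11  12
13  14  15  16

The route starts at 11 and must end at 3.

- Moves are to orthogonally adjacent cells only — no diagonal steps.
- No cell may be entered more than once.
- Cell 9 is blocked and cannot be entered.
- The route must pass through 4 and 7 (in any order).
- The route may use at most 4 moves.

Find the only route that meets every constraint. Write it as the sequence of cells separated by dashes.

11 - 7 - 8 - 4 - 3

Any route must reach 4 and 7 and still end at 3 within 4 moves, so the order of the required stops is forced.
Route from 11: up to 7, right to 8, up to 4, left to 3 — 4 moves in all.
Check: all required cells visited; 4 ≤ 4 moves.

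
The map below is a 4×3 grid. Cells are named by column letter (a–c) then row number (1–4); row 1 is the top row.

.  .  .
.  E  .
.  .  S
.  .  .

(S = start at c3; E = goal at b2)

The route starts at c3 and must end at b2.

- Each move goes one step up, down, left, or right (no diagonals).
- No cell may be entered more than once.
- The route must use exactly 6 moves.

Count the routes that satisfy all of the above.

Need simple routes of exactly 6 moves from c3 to b2 (Manhattan distance 2, so 2 moves are spent on a detour and 2 undoing it).
Enumerating: c3 c2 c1 b1 a1 a2 b2 | c3 c4 b4 b3 a3 a2 b2 | c3 c4 b4 a4 a3 a2 b2 | c3 c4 b4 a4 a3 b3 b2 | c3 b3 b4 a4 a3 a2 b2 | c3 b3 a3 a2 a1 b1 b2.
That gives 6 routes.

6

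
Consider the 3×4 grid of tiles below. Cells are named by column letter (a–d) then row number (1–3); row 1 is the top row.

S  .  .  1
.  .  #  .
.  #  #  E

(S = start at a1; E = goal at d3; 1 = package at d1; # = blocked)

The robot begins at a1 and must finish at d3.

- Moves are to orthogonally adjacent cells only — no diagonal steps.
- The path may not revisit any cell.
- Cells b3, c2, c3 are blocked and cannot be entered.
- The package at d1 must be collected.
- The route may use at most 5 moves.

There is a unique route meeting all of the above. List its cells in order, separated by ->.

a1 -> b1 -> c1 -> d1 -> d2 -> d3

Any route must reach d1 and still end at d3 within 5 moves, so the order of the required stops is forced.
Route from a1: 3× right (reaching d1), 2× down (reaching d3) — 5 moves in all.
Check: all required cells visited; 5 ≤ 5 moves.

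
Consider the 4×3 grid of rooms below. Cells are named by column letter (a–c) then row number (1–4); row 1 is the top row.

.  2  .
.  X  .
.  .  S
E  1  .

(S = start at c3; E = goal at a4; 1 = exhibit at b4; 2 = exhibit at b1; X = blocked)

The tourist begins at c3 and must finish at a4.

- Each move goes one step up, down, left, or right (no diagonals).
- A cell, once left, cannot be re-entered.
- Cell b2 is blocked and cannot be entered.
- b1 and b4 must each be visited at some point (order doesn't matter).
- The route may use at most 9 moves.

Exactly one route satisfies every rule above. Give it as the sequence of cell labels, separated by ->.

c3 -> c2 -> c1 -> b1 -> a1 -> a2 -> a3 -> b3 -> b4 -> a4

Any route must reach b1 and b4 and still end at a4 within 9 moves, so the order of the required stops is forced.
Route from c3: up 2 to c1, left 2 to a1, down 2 to a3, right 1 to b3, down 1 to b4, left 1 to a4 — 9 moves in all.
Check: all required cells visited; 9 ≤ 9 moves.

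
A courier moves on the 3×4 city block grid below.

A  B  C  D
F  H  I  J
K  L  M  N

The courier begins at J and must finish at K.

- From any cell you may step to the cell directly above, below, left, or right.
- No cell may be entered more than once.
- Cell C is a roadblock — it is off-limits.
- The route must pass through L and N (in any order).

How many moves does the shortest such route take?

4

Any route passes through L and N in some order between J and K. Summing Manhattan distances along each leg and taking the cheapest ordering (J → N → L → K) gives a lower bound of 1 + 2 + 1 = 4 moves.
A route of 4 moves achieves this: J → N → M → L → K.
Since 4 matches the lower bound, it is optimal.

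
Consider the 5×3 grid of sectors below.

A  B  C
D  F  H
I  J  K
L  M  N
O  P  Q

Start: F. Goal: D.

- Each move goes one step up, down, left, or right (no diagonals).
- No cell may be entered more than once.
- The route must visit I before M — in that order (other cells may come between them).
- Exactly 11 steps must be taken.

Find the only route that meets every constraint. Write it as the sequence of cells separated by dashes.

F - J - I - L - M - N - K - H - C - B - A - D

The waypoints must appear in the order I, M, with no cell reused.
Route from F: down to J, left to I, down to L, 2× right (reaching N), 3× up (reaching C), 2× left (reaching A), down to D — 11 moves in all.
Check: order respected (I at step 2, M at step 4); 11 moves as required.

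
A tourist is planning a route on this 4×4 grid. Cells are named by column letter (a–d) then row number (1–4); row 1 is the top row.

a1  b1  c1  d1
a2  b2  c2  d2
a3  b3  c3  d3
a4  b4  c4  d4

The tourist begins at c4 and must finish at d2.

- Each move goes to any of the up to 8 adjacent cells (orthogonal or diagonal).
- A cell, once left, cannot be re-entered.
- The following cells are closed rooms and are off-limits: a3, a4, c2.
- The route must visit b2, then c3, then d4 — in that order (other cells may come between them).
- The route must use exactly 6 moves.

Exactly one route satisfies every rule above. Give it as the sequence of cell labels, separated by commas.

The waypoints must appear in the order b2, c3, d4, with no cell reused.
Route from c4: up-left 1 to b3, up 1 to b2, down-right 2 to d4, up 2 to d2 — 6 moves in all.
Check: order respected (b2 at step 2, c3 at step 3, d4 at step 4); 6 moves as required.

c4, b3, b2, c3, d4, d3, d2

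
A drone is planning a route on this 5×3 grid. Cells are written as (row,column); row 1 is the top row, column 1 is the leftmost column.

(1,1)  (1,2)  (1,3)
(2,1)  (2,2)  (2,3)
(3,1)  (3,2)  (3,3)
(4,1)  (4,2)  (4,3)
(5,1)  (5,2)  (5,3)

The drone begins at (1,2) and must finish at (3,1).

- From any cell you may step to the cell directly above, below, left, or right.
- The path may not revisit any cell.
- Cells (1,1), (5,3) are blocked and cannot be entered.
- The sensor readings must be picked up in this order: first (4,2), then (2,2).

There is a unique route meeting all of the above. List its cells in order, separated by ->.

The waypoints must appear in the order (4,2), (2,2), with no cell reused.
Route from (1,2): right 1 to (1,3), down 3 to (4,3), left 1 to (4,2), up 2 to (2,2), left 1 to (2,1), down 1 to (3,1) — 9 moves in all.
Check: order respected ((4,2) at step 5, (2,2) at step 7).

(1,2) -> (1,3) -> (2,3) -> (3,3) -> (4,3) -> (4,2) -> (3,2) -> (2,2) -> (2,1) -> (3,1)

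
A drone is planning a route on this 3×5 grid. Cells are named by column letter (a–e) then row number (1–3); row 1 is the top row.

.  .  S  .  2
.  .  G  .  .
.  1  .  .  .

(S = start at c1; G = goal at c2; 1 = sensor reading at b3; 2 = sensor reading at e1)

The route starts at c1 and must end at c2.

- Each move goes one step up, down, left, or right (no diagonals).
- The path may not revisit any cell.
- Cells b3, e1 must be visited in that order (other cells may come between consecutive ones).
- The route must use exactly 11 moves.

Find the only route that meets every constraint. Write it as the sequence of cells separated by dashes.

c1 - b1 - b2 - b3 - c3 - d3 - e3 - e2 - e1 - d1 - d2 - c2

The waypoints must appear in the order b3, e1, with no cell reused.
Route from c1: left 1 to b1, down 2 to b3, right 3 to e3, up 2 to e1, left 1 to d1, down 1 to d2, left 1 to c2 — 11 moves in all.
Check: order respected (1 at step 3, 2 at step 8); 11 moves as required.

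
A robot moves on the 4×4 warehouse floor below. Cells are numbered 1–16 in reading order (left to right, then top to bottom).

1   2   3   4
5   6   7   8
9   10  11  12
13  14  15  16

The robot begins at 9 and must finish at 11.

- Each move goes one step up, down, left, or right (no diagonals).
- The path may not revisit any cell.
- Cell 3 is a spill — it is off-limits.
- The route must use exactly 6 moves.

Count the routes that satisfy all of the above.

Need simple routes of exactly 6 moves from 9 to 11 (Manhattan distance 2, so 2 moves are spent on a detour and 2 undoing it).
Enumerating: 9 5 1 2 6 10 11 | 9 5 1 2 6 7 11 | 9 5 6 10 14 15 11 | 9 5 6 7 8 12 11 | 9 13 14 10 6 7 11 | 9 13 14 15 16 12 11 | 9 10 6 7 8 12 11 | 9 10 14 15 16 12 11.
That gives 8 routes.

8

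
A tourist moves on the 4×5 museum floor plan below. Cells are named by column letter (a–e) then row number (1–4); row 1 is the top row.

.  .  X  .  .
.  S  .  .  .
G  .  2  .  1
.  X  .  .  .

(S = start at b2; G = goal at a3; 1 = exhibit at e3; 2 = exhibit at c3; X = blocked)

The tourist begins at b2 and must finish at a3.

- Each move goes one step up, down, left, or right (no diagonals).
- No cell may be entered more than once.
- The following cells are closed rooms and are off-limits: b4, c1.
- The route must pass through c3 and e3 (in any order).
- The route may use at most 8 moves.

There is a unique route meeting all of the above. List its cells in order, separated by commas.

The 8-move cap with required stops at c3, e3 leaves no slack for detours.
Route from b2: 3× right (reaching e2), down to e3, 4× left (reaching a3) — 8 moves in all.
Check: all required cells visited; 8 ≤ 8 moves.

b2, c2, d2, e2, e3, d3, c3, b3, a3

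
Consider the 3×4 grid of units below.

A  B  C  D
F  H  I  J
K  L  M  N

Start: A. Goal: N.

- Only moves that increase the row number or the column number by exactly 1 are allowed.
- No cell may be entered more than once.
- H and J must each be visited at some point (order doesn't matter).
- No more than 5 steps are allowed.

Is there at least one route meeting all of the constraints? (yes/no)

yes

One route that works: A → F → H → I → J → N.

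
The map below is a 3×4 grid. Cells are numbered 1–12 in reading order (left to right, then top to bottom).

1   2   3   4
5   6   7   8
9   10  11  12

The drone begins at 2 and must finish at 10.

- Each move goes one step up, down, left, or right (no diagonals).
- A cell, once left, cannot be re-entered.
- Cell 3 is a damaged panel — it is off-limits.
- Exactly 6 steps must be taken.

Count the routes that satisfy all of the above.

Need simple routes of exactly 6 moves from 2 to 10 (Manhattan distance 2, so 2 moves are spent on a detour and 2 undoing it).
Enumerating: 2 6 7 8 12 11 10 | 2 1 5 6 7 11 10.
That gives 2 routes.

2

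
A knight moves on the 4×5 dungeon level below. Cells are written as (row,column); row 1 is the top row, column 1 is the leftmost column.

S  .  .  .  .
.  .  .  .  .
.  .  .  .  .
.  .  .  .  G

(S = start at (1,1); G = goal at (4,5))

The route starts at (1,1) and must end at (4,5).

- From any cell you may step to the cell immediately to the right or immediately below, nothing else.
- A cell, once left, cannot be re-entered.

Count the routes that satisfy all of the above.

A right/down-only route from (1,1) to (4,5) makes exactly 3 down-moves and 4 right-moves in some order.
With no other constraints that would be C(7,3) = 35 routes.
That gives 35 routes.

35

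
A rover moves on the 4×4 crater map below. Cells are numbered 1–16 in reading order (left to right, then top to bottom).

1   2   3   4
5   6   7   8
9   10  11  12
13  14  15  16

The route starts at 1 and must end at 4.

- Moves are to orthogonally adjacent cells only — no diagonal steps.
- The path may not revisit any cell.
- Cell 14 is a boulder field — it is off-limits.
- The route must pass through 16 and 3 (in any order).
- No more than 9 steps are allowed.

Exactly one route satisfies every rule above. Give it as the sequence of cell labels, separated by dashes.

1 - 2 - 3 - 7 - 11 - 15 - 16 - 12 - 8 - 4

The budget equals the shortest possible length, so every move has to be on a shortest route through the required cells.
Route from 1: 2× right (reaching 3), 3× down (reaching 15), right to 16, 3× up (reaching 4) — 9 moves in all.
Check: all required cells visited; 9 ≤ 9 moves.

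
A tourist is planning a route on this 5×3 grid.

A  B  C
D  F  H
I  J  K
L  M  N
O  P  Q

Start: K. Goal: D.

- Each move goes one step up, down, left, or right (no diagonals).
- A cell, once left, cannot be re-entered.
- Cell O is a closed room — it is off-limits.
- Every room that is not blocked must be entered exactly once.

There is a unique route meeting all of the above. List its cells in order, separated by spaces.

Need to visit all 14 open cells exactly once, starting at K and ending at D.
Cell Q has only two open neighbours (N and P), so the path must pass straight through it: one of those is the cell it's entered from and the other is where it exits.
Route from K: 2× down (reaching Q), left to P, up to M, left to L, up to I, right to J, up to F, right to H, up to C, 2× left (reaching A), down to D — 13 moves in all.
Check: all 14 open cells covered.

K N Q P M L I J F H C B A D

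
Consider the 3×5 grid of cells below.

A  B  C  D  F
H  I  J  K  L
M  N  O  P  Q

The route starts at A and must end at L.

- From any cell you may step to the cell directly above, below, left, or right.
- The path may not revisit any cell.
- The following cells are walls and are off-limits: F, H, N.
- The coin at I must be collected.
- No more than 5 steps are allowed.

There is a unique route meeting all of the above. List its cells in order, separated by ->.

The budget equals the shortest possible length, so every move has to be on a shortest route through the required cells.
Route from A: right 1 to B, down 1 to I, right 3 to L — 5 moves in all.
Check: all required cells visited; 5 ≤ 5 moves.

A -> B -> I -> J -> K -> L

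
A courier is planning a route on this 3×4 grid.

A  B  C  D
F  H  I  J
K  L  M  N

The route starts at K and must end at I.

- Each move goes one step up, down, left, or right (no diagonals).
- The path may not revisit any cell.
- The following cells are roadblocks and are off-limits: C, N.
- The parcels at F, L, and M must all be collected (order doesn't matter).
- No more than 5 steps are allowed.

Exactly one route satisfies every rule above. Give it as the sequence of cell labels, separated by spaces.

K F H L M I

Any route must reach F, L, and M and still end at I within 5 moves, so the order of the required stops is forced.
Route from K: up 1 to F, right 1 to H, down 1 to L, right 1 to M, up 1 to I — 5 moves in all.
Check: all required cells visited; 5 ≤ 5 moves.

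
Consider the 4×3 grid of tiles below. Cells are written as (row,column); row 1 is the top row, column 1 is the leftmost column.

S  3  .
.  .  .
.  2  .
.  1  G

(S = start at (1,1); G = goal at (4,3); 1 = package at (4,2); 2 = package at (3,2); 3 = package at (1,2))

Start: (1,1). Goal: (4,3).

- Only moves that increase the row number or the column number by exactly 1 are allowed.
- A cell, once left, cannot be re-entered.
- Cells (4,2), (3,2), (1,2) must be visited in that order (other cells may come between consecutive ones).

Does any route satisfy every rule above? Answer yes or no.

no

(3,2) lies above (4,2), so going from (4,2) to (3,2) would need an upward move — but moves only go right/down, so (4,2) cannot be visited before (3,2).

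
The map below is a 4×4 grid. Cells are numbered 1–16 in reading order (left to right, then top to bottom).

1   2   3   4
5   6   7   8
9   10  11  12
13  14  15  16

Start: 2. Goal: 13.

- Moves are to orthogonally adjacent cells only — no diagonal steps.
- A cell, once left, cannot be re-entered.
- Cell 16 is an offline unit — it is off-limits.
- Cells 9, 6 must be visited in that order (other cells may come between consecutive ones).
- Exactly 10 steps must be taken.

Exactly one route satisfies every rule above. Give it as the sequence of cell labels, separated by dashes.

2 - 1 - 5 - 9 - 10 - 6 - 7 - 11 - 15 - 14 - 13

The waypoints must appear in the order 9, 6, with no cell reused.
Route from 2: left to 1, 2× down (reaching 9), right to 10, up to 6, right to 7, 2× down (reaching 15), 2× left (reaching 13) — 10 moves in all.
Check: order respected (9 at step 3, 6 at step 5); 10 moves as required.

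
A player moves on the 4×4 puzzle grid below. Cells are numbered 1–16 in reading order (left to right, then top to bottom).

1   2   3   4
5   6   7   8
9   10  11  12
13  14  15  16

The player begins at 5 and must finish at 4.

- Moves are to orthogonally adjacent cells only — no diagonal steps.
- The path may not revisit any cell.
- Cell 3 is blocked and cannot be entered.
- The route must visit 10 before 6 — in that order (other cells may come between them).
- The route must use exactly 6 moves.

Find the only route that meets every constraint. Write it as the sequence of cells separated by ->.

5 -> 9 -> 10 -> 6 -> 7 -> 8 -> 4

The waypoints must appear in the order 10, 6, with no cell reused.
Route from 5: down to 9, right to 10, up to 6, 2× right (reaching 8), up to 4 — 6 moves in all.
Check: order respected (10 at step 2, 6 at step 3); 6 moves as required.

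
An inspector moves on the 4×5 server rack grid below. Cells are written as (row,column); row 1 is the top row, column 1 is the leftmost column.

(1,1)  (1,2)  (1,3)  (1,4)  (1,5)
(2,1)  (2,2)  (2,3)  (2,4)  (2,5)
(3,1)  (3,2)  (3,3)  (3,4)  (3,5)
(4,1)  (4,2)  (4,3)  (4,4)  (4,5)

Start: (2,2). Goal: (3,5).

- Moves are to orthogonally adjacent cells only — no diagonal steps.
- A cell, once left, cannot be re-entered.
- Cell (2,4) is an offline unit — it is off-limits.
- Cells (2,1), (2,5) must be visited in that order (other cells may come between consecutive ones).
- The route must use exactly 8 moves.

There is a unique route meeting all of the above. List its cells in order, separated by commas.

(2,2), (2,1), (1,1), (1,2), (1,3), (1,4), (1,5), (2,5), (3,5)

The waypoints must appear in the order (2,1), (2,5), with no cell reused.
Route from (2,2): left to (2,1), up to (1,1), 4× right (reaching (1,5)), 2× down (reaching (3,5)) — 8 moves in all.
Check: order respected ((2,1) at step 1, (2,5) at step 7); 8 moves as required.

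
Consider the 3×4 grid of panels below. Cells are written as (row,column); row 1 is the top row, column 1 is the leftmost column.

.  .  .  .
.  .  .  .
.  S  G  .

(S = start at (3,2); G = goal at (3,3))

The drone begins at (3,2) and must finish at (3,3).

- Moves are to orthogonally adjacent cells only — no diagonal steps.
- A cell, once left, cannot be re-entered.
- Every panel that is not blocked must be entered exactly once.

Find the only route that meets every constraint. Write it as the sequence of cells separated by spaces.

Need to visit all 12 open cells exactly once, starting at (3,2) and ending at (3,3).
Route from (3,2): left to (3,1), 2× up (reaching (1,1)), right to (1,2), down to (2,2), right to (2,3), up to (1,3), right to (1,4), 2× down (reaching (3,4)), left to (3,3) — 11 moves in all.
Check: all 12 open cells covered.

(3,2) (3,1) (2,1) (1,1) (1,2) (2,2) (2,3) (1,3) (1,4) (2,4) (3,4) (3,3)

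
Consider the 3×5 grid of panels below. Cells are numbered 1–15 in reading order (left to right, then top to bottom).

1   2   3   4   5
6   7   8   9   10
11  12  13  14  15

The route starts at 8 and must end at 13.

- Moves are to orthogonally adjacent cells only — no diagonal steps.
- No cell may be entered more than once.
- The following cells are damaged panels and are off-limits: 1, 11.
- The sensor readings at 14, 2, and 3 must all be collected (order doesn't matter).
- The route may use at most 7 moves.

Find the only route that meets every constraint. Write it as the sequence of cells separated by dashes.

8 - 7 - 2 - 3 - 4 - 9 - 14 - 13

The budget equals the shortest possible length, so every move has to be on a shortest route through the required cells.
Route from 8: left 1 to 7, up 1 to 2, right 2 to 4, down 2 to 14, left 1 to 13 — 7 moves in all.
Check: all required cells visited; 7 ≤ 7 moves.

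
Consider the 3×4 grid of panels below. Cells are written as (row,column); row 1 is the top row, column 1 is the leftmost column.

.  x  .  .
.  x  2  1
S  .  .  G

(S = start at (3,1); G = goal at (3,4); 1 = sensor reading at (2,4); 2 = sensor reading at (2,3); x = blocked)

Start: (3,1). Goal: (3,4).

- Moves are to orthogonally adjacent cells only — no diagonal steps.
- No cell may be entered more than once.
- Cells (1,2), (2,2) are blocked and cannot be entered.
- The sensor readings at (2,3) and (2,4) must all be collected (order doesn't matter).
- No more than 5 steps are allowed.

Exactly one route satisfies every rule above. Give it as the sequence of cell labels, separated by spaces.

(3,1) (3,2) (3,3) (2,3) (2,4) (3,4)

Any route must reach (2,3) and (2,4) and still end at (3,4) within 5 moves, so the order of the required stops is forced.
Route from (3,1): 2× right (reaching (3,3)), up to (2,3), right to (2,4), down to (3,4) — 5 moves in all.
Check: all required cells visited; 5 ≤ 5 moves.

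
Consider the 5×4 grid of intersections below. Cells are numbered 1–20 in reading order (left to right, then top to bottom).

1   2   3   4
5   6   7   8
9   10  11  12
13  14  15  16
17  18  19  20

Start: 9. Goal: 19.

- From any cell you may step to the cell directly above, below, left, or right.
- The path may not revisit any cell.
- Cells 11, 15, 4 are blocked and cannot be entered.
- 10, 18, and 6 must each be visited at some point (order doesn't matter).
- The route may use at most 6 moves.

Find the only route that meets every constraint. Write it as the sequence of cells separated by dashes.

The budget equals the shortest possible length, so every move has to be on a shortest route through the required cells.
Route from 9: up 1 to 5, right 1 to 6, down 3 to 18, right 1 to 19 — 6 moves in all.
Check: all required cells visited; 6 ≤ 6 moves.

9 - 5 - 6 - 10 - 14 - 18 - 19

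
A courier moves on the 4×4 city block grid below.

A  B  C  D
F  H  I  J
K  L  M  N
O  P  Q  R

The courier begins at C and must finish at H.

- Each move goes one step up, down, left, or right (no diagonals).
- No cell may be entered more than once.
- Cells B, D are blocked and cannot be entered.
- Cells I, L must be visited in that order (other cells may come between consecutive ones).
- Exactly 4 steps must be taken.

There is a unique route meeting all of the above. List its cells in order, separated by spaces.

The waypoints must appear in the order I, L, with no cell reused.
Route from C: 2× down (reaching M), left to L, up to H — 4 moves in all.
Check: order respected (I at step 1, L at step 3); 4 moves as required.

C I M L H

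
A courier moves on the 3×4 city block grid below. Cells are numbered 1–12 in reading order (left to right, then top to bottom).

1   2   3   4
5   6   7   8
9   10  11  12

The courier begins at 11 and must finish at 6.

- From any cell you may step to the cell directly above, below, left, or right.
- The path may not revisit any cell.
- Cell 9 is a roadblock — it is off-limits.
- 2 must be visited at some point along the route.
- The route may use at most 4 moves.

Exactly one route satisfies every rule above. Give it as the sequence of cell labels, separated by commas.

The 4-move cap with required stops at 2 leaves no slack for detours.
Route from 11: up 2 to 3, left 1 to 2, down 1 to 6 — 4 moves in all.
Check: all required cells visited; 4 ≤ 4 moves.

11, 7, 3, 2, 6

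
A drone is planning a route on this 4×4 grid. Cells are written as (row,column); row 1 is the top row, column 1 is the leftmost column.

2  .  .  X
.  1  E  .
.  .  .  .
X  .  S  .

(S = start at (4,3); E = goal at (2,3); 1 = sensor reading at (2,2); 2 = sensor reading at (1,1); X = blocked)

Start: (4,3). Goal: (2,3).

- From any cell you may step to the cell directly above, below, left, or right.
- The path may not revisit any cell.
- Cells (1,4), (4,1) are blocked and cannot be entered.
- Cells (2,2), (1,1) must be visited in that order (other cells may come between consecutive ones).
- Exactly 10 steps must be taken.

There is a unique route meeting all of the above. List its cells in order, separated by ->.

(4,3) -> (4,4) -> (3,4) -> (3,3) -> (3,2) -> (2,2) -> (2,1) -> (1,1) -> (1,2) -> (1,3) -> (2,3)

The waypoints must appear in the order (2,2), (1,1), with no cell reused.
Route from (4,3): right to (4,4), up to (3,4), 2× left (reaching (3,2)), up to (2,2), left to (2,1), up to (1,1), 2× right (reaching (1,3)), down to (2,3) — 10 moves in all.
Check: order respected (1 at step 5, 2 at step 7); 10 moves as required.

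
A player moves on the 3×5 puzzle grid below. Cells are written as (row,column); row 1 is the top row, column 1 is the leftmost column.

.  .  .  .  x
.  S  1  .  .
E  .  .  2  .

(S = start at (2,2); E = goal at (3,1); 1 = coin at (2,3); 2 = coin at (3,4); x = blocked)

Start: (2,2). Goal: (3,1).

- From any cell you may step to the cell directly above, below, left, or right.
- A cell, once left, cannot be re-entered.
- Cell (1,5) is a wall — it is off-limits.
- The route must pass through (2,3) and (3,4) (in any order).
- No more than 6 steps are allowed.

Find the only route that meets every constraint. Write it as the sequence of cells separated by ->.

The 6-move cap with required stops at (2,3), (3,4) leaves no slack for detours.
Route from (2,2): right 2 to (2,4), down 1 to (3,4), left 3 to (3,1) — 6 moves in all.
Check: all required cells visited; 6 ≤ 6 moves.

(2,2) -> (2,3) -> (2,4) -> (3,4) -> (3,3) -> (3,2) -> (3,1)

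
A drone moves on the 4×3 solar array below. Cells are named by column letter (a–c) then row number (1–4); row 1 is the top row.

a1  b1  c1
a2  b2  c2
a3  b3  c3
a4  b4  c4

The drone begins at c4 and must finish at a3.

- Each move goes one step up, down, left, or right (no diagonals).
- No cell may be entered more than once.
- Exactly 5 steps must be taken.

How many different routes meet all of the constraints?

Need simple routes of exactly 5 moves from c4 to a3 (Manhattan distance 3, so 1 moves are spent on a detour and 1 undoing it).
Enumerating: c4 c3 c2 b2 b3 a3 | c4 c3 c2 b2 a2 a3 | c4 c3 b3 b2 a2 a3 | c4 c3 b3 b4 a4 a3 | c4 b4 b3 b2 a2 a3.
That gives 5 routes.

5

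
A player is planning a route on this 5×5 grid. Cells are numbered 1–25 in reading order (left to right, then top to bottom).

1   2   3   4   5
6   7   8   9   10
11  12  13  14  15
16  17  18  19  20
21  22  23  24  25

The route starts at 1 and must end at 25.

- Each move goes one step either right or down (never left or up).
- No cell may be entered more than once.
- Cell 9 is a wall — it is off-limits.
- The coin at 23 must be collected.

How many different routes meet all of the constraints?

15

A right/down-only route from 1 to 25 makes exactly 4 down-moves and 4 right-moves in some order.
With no other constraints that would be C(8,4) = 70 routes.
Split at 23 and multiply the segment counts (each segment already excludes blocked cells): 1→23: 15; 23→25: 1; product = 15.
That gives 15 routes.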